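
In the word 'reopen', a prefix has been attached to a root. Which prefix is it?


The word 'reopen' = 're' (prefix) + 'open' (root). The prefix is 're'.

re


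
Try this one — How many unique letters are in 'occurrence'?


Unique letters in 'occurrence': {c, e, n, o, r, u} = 6 distinct letters.

6


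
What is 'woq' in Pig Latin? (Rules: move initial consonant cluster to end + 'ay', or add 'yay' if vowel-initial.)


'woq': move consonant cluster 'w' to end and add 'ay': 'oqway'.

oqway


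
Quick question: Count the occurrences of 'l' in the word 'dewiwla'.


Letter 'l' in 'dewiwla': found at position(s) 6 = 1 occurrence(s).

1


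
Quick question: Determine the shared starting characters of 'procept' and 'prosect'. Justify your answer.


Compare from the start: 3 characters match: 'pro'. Mismatch at position 4: 'c' vs 's'.

pro


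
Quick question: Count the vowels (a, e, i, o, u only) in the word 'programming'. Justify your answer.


Vowels in 'programming': o, a, i = 3 vowels.

3


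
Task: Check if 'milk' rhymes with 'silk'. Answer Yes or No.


Rime (stressed vowel + following sounds) of 'milk': -ilk = /ɪlk/
Rime of 'silk': -ilk = /ɪlk/
/ɪlk/ and /ɪlk/ are the same ending sound, so the words rhyme.

Yes


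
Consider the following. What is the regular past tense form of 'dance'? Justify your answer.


Apply rule: Add -d (word ends in -e). 'dance' becomes 'danced'.

danced


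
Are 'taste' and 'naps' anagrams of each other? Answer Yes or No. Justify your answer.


Sorted letters of 'taste': 'aestt'
Sorted letters of 'naps': 'anps'
They do not match.

No


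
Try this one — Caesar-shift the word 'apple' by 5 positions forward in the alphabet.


Shift each letter by 5: a -> f, p -> u, p -> u, l -> q, e -> j. Result: 'fuuqj'.

fuuqj


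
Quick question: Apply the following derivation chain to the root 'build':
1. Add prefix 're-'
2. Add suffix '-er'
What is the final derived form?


Step 1: Add prefix 're-' to 'build' = 'rebuild'
Step 2: Add suffix '-er' to 'rebuild' = 'rebuilder'

rebuilder


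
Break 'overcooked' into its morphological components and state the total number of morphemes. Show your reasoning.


Step 1: Identify prefix: 'over' (meaning: excessively)
Step 2: Identify root: 'cook'
Step 3: Identify suffix(es): 'ed'
Decomposition: over- (prefix: excessively) + cook (root) + -ed (suffix: past)
Total morphemes: 3

3 morphemes (over- (prefix: excessively) + cook (root) + -ed (suffix: past))


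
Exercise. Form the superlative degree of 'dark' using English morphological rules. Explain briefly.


Apply superlative formation (add -est): 'dark' -> 'darkest'.

darkest


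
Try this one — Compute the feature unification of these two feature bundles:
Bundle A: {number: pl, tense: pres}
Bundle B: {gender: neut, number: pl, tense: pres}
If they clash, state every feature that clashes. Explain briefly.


Compare features:
gender: A=_ vs B=neut -> unified: neut
number: A=pl vs B=pl -> unified: pl
tense: A=pres vs B=pres -> unified: pres
No clashes found.

Unified: {gender: neut, number: pl, tense: pres}


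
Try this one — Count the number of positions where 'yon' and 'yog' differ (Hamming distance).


Alignment:
Position 1: 'y' vs 'y' = match
Position 2: 'o' vs 'o' = match
Position 3: 'n' vs 'g' = DIFFER
Total differences: 1

1


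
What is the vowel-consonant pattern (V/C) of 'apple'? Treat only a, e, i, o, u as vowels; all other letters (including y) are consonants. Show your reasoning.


Letter mapping: a = V, p = C, p = C, l = C, e = V.

VCCCV


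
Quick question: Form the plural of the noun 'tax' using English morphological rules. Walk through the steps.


Apply rule: Add -es (sibilant/fricative ending). 'tax' becomes 'taxes'.

taxes


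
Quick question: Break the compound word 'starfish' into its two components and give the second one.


Split 'starfish' into 'star' + 'fish'. The second part is 'fish'.

fish


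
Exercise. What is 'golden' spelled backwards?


Reverse 'golden' character by character: 'nedlog'.

nedlog


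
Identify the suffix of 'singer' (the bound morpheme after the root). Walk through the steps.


The word 'singer' = 'sing' (root) + '-er' (suffix). The suffix is '-er'.

er


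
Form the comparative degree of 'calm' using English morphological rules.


Apply comparative formation (add -er): 'calm' -> 'calmer'.

calmer


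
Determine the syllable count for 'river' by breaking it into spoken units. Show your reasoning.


Break 'river' into syllables: riv-er -> riv | er = 2 syllables

2 syllables


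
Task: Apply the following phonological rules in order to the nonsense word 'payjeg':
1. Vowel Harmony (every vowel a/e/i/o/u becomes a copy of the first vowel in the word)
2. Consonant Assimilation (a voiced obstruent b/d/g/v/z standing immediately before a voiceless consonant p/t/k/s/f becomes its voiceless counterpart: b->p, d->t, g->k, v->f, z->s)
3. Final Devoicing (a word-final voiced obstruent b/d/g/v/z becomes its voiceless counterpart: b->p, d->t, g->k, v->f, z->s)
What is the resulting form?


Starting form: 'payjeg'
Rule 1: Vowel Harmony: all vowels become 'a' (matching first vowel). 'payjeg' -> 'payjag'
Rule 2: Consonant Assimilation: no voiced obstruent (b/d/g/v/z) stands immediately before a voiceless consonant (p/t/k/s/f). No change.
Rule 3: Final Devoicing: word-final voiced obstruent 'g' becomes voiceless 'k'. 'payjag' -> 'payjak'
Final form: 'payjak'

payjak


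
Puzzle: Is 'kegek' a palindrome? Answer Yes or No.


Forward: 'kegek'
Reversed: 'kegek'
They are identical.

Yes


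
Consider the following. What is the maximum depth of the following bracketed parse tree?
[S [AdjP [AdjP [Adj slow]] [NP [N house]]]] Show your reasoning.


Count bracket nesting levels:
'[' at pos 0: depth = 1
'[' at pos 3: depth = 2
'[' at pos 9: depth = 3
'[' at pos 15: depth = 4
'[' at pos 27: depth = 3
'[' at pos 31: depth = 4
Maximum depth reached: 4

4


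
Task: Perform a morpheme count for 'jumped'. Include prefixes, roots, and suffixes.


Decomposition: jump (root) + -ed (suffix) = 2 morpheme(s)

2 morphemes


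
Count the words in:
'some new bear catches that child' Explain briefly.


Split into words: some | new | bear | catches | that | child = 6 words.

6


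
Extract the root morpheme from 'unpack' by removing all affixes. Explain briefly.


Remove prefix 'un' from 'unpack' to get root 'pack'.

pack


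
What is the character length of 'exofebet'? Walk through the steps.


Spell out 'exofebet' and number each letter: e(1), x(2), o(3), f(4), e(5), b(6), e(7), t(8). Total: 8 letters.

8


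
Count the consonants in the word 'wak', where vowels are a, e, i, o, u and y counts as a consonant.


Consonants in 'wak': w, k = 2 consonants.

2


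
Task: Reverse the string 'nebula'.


Reverse 'nebula' character by character: 'aluben'.

aluben


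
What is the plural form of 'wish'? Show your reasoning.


Apply rule: Add -es (sibilant/fricative ending). 'wish' becomes 'wishes'.

wishes


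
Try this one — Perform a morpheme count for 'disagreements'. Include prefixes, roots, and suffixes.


Decomposition: dis- (prefix) + agree (root) + -ment (suffix) + -s (plural) = 4 morpheme(s)

4 morphemes


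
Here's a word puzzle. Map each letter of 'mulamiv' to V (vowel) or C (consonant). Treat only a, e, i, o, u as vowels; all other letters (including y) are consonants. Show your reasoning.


Letter mapping: m = C, u = V, l = C, a = V, m = C, i = V, v = C.

CVCVCVC


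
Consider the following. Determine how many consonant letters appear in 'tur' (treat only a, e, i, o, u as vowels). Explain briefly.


Consonants in 'tur': t, r = 2 consonants.

2


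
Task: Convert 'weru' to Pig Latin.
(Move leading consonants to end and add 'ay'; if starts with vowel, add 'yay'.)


'weru': move consonant cluster 'w' to end and add 'ay': 'eruway'.

eruway


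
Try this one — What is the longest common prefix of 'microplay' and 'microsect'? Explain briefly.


Compare from the start: 5 characters match: 'micro'. Mismatch at position 6: 'p' vs 's'.

micro


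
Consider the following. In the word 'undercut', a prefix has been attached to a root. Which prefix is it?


The word 'undercut' = 'under' (prefix) + 'cut' (root). The prefix is 'under'.

under


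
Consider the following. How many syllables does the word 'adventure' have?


Break 'adventure' into syllables: ad-ven-ture -> ad | ven | ture = 3 syllables

3 syllables


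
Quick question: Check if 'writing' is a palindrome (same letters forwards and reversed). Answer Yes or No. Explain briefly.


Forward: 'writing'
Reversed: 'gnitirw'
They differ.

No


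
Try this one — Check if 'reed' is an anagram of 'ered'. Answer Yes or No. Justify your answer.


Sorted letters of 'reed': 'deer'
Sorted letters of 'ered': 'deer'
They match.

Yes


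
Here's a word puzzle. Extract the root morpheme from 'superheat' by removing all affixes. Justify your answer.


Remove prefix 'super' from 'superheat' to get root 'heat'.

heat


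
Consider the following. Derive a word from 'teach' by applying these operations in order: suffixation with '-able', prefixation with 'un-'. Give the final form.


Step 1: Add suffix '-able' to 'teach' = 'teachable'
Step 2: Add prefix 'un-' to 'teachable' = 'unteachable'

unteachable


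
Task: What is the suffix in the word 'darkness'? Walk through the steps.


The word 'darkness' = 'dark' (root) + '-ness' (suffix). The suffix is '-ness'.

ness


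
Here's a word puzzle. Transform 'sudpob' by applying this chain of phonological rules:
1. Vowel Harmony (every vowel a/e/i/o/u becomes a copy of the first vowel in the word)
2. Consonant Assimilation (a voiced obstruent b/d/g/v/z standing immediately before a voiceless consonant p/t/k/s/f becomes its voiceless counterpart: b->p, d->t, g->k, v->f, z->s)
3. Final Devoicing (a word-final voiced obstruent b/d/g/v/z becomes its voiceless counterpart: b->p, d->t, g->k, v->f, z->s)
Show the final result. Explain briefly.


Starting form: 'sudpob'
Rule 1: Vowel Harmony: all vowels become 'u' (matching first vowel). 'sudpob' -> 'sudpub'
Rule 2: Consonant Assimilation: voiced obstruent before voiceless consonant becomes voiceless ('dp' -> 'tp'). 'sudpub' -> 'sutpub'
Rule 3: Final Devoicing: word-final voiced obstruent 'b' becomes voiceless 'p'. 'sutpub' -> 'sutpup'
Final form: 'sutpup'

sutpup


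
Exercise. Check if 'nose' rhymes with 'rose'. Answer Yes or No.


Rime (stressed vowel + following sounds) of 'nose': -ose = /oʊz/
Rime of 'rose': -ose = /oʊz/
/oʊz/ and /oʊz/ are the same ending sound, so the words rhyme.

Yes


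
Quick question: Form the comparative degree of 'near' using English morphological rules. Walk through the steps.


Apply comparative formation (add -er): 'near' -> 'nearer'.

nearer


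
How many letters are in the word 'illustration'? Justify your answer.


Spell out 'illustration' and number each letter: i(1), l(2), l(3), u(4), s(5), t(6), r(7), a(8), t(9), i(10), o(11), n(12). Total: 12 letters.

12


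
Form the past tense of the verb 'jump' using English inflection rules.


Apply rule: Add -ed. 'jump' becomes 'jumped'.

jumped


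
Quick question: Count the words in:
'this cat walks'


Split into words: this | cat | walks = 3 words.

3


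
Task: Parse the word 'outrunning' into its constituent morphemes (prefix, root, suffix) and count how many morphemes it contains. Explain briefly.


Step 1: Identify prefix: 'out' (meaning: surpass)
Step 2: Identify root: 'run'
Step 3: Identify suffix(es): 'ing'
Decomposition: out- (prefix: surpass) + run (root) + -ing (suffix: ongoing action)
Total morphemes: 3

3 morphemes (out- (prefix: surpass) + run (root) + -ing (suffix: ongoing action))


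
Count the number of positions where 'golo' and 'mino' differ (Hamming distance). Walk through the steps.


Alignment:
Position 1: 'g' vs 'm' = DIFFER
Position 2: 'o' vs 'i' = DIFFER
Position 3: 'l' vs 'n' = DIFFER
Position 4: 'o' vs 'o' = match
Total differences: 3

3


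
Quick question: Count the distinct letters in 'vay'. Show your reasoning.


Unique letters in 'vay': {a, v, y} = 3 distinct letters.

3


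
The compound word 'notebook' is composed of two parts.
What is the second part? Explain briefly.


Split 'notebook' into 'note' + 'book'. The second part is 'book'.

book


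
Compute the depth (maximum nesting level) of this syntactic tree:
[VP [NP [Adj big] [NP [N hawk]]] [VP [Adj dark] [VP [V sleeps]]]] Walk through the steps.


Count bracket nesting levels:
'[' at pos 0: depth = 1
'[' at pos 4: depth = 2
'[' at pos 8: depth = 3
'[' at pos 18: depth = 3
'[' at pos 22: depth = 4
'[' at pos 33: depth = 2
'[' at pos 37: depth = 3
'[' at pos 48: depth = 3
'[' at pos 52: depth = 4
Maximum depth reached: 4

4


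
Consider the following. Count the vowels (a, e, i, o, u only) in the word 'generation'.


Vowels in 'generation': e, e, a, i, o = 5 vowels.

5


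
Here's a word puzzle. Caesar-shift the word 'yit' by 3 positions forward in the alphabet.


Shift each letter by 3: y -> b, i -> l, t -> w. Result: 'blw'.

blw


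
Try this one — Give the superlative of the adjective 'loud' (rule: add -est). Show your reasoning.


Apply superlative formation (add -est): 'loud' -> 'loudest'.

loudest


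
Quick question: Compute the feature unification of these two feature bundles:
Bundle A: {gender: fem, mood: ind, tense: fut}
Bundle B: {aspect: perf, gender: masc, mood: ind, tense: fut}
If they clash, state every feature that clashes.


Compare features:
aspect: A=_ vs B=perf -> unified: perf
gender: A=fem vs B=masc -> CLASH
mood: A=ind vs B=ind -> unified: ind
tense: A=fut vs B=fut -> unified: fut
Clash detected on feature 'gender' (fem vs masc); unification fails.

CLASH on 'gender' (fem vs masc)


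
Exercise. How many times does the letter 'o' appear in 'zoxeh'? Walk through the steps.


Letter 'o' in 'zoxeh': found at position(s) 2 = 1 occurrence(s).

1


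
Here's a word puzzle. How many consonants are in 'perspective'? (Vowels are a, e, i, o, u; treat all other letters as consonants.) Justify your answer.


Consonants in 'perspective': p, r, s, p, c, t, v = 7 consonants.

7


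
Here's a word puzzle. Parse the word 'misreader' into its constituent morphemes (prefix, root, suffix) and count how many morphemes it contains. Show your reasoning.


Step 1: Identify prefix: 'mis' (meaning: wrongly)
Step 2: Identify root: 'read'
Step 3: Identify suffix(es): 'er'
Decomposition: mis- (prefix: wrongly) + read (root) + -er (suffix: one who)
Total morphemes: 3

3 morphemes (mis- (prefix: wrongly) + read (root) + -er (suffix: one who))


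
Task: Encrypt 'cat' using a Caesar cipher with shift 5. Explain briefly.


Shift each letter by 5: c -> h, a -> f, t -> y. Result: 'hfy'.

hfy


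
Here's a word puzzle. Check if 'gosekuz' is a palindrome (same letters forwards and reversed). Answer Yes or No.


Forward: 'gosekuz'
Reversed: 'zukesog'
They differ.

No


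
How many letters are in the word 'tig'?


Spell out 'tig' and number each letter: t(1), i(2), g(3). Total: 3 letters.

3


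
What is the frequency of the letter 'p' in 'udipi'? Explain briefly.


Letter 'p' in 'udipi': found at position(s) 4 = 1 occurrence(s).

1


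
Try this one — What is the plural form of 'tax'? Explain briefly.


Apply rule: Add -es (sibilant/fricative ending). 'tax' becomes 'taxes'.

taxes


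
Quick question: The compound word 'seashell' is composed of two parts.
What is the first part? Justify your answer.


Split 'seashell' into 'sea' + 'shell'. The first part is 'sea'.

sea


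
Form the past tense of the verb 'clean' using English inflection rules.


Apply rule: Add -ed. 'clean' becomes 'cleaned'.

cleaned


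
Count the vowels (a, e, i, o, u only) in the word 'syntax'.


Vowels in 'syntax': a = 1 vowels.

1


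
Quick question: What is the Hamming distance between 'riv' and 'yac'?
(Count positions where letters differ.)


Alignment:
Position 1: 'r' vs 'y' = DIFFER
Position 2: 'i' vs 'a' = DIFFER
Position 3: 'v' vs 'c' = DIFFER
Total differences: 3

3


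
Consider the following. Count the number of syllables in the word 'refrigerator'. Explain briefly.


Break 'refrigerator' into syllables: re-frig-er-a-tor -> re | frig | er | a | tor = 5 syllables

5 syllables


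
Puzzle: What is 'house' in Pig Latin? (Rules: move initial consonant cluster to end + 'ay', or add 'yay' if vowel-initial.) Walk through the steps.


'house': move consonant cluster 'h' to end and add 'ay': 'ousehay'.

ousehay


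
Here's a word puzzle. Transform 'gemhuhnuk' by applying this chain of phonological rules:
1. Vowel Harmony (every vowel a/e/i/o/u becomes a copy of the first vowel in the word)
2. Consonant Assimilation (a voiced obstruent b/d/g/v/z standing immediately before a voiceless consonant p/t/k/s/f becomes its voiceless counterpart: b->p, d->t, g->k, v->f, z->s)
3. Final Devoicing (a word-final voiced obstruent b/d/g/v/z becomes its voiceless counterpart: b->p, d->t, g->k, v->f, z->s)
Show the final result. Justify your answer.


Starting form: 'gemhuhnuk'
Rule 1: Vowel Harmony: all vowels become 'e' (matching first vowel). 'gemhuhnuk' -> 'gemhehnek'
Rule 2: Consonant Assimilation: no voiced obstruent (b/d/g/v/z) stands immediately before a voiceless consonant (p/t/k/s/f). No change.
Rule 3: Final Devoicing: final consonant 'k' is not one of the voiced obstruents b/d/g/v/z. No change.
Final form: 'gemhehnek'

gemhehnek


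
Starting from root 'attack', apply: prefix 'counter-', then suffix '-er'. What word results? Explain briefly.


Step 1: Add prefix 'counter-' to 'attack' = 'counterattack'
Step 2: Add suffix '-er' to 'counterattack' = 'counterattacker'

counterattacker


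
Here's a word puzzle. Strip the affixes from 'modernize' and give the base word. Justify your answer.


Remove suffix '-ize' from 'modernize' to get root 'modern'.

modern


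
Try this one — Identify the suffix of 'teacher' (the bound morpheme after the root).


The word 'teacher' = 'teach' (root) + '-er' (suffix). The suffix is '-er'.

er


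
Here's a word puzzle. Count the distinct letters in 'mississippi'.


Unique letters in 'mississippi': {i, m, p, s} = 4 distinct letters.

4


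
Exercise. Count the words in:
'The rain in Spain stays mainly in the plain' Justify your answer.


Split into words: The | rain | in | Spain | stays | mainly | in | the | plain = 9 words.

9


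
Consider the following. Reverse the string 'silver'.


Reverse 'silver' character by character: 'revlis'.

revlis


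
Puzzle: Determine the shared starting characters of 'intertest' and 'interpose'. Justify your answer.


Compare from the start: 5 characters match: 'inter'. Mismatch at position 6: 't' vs 'p'.

inter


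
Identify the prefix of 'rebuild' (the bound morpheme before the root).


The word 'rebuild' = 're' (prefix) + 'build' (root). The prefix is 're'.

re


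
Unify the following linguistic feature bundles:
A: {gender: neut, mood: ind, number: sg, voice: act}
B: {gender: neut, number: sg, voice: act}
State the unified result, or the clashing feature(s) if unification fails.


Compare features:
gender: A=neut vs B=neut -> unified: neut
mood: A=ind vs B=_ -> unified: ind
number: A=sg vs B=sg -> unified: sg
voice: A=act vs B=act -> unified: act
No clashes found.

Unified: {gender: neut, mood: ind, number: sg, voice: act}


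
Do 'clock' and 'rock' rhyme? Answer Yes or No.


Rime (stressed vowel + following sounds) of 'clock': -ock = /ɒk/
Rime of 'rock': -ock = /ɒk/
/ɒk/ and /ɒk/ are the same ending sound, so the words rhyme.

Yes


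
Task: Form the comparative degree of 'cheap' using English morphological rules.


Apply comparative formation (add -er): 'cheap' -> 'cheaper'.

cheaper


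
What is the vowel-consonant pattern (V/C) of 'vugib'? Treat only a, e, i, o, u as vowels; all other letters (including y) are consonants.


Letter mapping: v = C, u = V, g = C, i = V, b = C.

CVCVC


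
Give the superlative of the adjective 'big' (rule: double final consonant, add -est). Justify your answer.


Apply superlative formation (double final consonant, add -est): 'big' -> 'biggest'.

biggest


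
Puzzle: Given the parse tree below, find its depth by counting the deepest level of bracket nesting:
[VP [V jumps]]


Count bracket nesting levels:
'[' at pos 0: depth = 1
'[' at pos 4: depth = 2
Maximum depth reached: 2

2


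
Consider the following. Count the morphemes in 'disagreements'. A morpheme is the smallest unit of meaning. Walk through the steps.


Decomposition: dis- (prefix) + agree (root) + -ment (suffix) + -s (plural) = 4 morpheme(s)

4 morphemes


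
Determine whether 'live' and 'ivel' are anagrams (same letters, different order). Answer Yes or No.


Sorted letters of 'live': 'eilv'
Sorted letters of 'ivel': 'eilv'
They match.

Yes


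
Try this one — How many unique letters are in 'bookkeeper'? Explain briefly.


Unique letters in 'bookkeeper': {b, e, k, o, p, r} = 6 distinct letters.

6


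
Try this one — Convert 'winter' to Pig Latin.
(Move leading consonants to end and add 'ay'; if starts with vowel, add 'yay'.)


'winter': move consonant cluster 'w' to end and add 'ay': 'interway'.

interway


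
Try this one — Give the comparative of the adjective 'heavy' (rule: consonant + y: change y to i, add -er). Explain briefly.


Apply comparative formation (consonant + y: change y to i, add -er): 'heavy' -> 'heavier'.

heavier


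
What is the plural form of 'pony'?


Apply rule: Change -y to -ies (consonant + y). 'pony' becomes 'ponies'.

ponies


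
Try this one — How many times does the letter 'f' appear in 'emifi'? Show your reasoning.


Letter 'f' in 'emifi': found at position(s) 4 = 1 occurrence(s).

1


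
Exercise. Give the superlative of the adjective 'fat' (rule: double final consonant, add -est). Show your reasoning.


Apply superlative formation (double final consonant, add -est): 'fat' -> 'fattest'.

fattest


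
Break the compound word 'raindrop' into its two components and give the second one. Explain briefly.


Split 'raindrop' into 'rain' + 'drop'. The second part is 'drop'.

drop


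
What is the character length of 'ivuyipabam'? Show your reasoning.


Spell out 'ivuyipabam' and number each letter: i(1), v(2), u(3), y(4), i(5), p(6), a(7), b(8), a(9), m(10). Total: 10 letters.

10


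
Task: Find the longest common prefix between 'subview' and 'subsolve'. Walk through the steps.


Compare from the start: 3 characters match: 'sub'. Mismatch at position 4: 'v' vs 's'.

sub


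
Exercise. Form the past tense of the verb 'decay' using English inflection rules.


Apply rule: Add -ed. 'decay' becomes 'decayed'.

decayed


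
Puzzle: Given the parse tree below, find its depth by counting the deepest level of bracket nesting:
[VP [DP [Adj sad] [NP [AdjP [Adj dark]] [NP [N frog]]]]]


Count bracket nesting levels:
'[' at pos 0: depth = 1
'[' at pos 4: depth = 2
'[' at pos 8: depth = 3
'[' at pos 18: depth = 3
'[' at pos 22: depth = 4
'[' at pos 28: depth = 5
'[' at pos 40: depth = 4
'[' at pos 44: depth = 5
Maximum depth reached: 5

5


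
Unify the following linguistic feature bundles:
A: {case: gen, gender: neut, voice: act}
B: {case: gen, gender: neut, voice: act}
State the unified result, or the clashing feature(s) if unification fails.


Compare features:
case: A=gen vs B=gen -> unified: gen
gender: A=neut vs B=neut -> unified: neut
voice: A=act vs B=act -> unified: act
No clashes found.

Unified: {case: gen, gender: neut, voice: act}


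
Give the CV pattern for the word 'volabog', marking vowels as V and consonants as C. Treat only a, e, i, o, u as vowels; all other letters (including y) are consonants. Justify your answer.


Letter mapping: v = C, o = V, l = C, a = V, b = C, o = V, g = C.

CVCVCVC


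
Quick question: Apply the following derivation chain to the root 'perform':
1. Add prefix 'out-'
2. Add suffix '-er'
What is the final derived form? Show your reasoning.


Step 1: Add prefix 'out-' to 'perform' = 'outperform'
Step 2: Add suffix '-er' to 'outperform' = 'outperformer'

outperformer


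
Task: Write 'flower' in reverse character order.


Reverse 'flower' character by character: 'rewolf'.

rewolf


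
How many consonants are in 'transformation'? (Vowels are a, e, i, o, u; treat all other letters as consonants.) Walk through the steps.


Consonants in 'transformation': t, r, n, s, f, r, m, t, n = 9 consonants.

9


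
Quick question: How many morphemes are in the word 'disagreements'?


Decomposition: dis- (prefix) + agree (root) + -ment (suffix) + -s (plural) = 4 morpheme(s)

4 morphemes


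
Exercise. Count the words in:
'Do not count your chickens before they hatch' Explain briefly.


Split into words: Do | not | count | your | chickens | before | they | hatch = 8 words.

8


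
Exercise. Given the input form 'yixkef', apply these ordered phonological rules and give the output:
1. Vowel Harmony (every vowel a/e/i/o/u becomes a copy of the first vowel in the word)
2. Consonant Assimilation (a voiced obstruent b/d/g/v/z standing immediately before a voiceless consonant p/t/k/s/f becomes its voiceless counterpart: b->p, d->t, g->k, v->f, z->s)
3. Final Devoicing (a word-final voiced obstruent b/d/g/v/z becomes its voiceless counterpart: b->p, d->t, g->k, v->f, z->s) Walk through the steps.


Starting form: 'yixkef'
Rule 1: Vowel Harmony: all vowels become 'i' (matching first vowel). 'yixkef' -> 'yixkif'
Rule 2: Consonant Assimilation: no voiced obstruent (b/d/g/v/z) stands immediately before a voiceless consonant (p/t/k/s/f). No change.
Rule 3: Final Devoicing: final consonant 'f' is not one of the voiced obstruents b/d/g/v/z. No change.
Final form: 'yixkif'

yixkif


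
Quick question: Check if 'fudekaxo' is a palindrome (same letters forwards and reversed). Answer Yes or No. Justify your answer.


Forward: 'fudekaxo'
Reversed: 'oxakeduf'
They differ.

No


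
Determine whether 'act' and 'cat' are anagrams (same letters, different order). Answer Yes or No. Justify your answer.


Sorted letters of 'act': 'act'
Sorted letters of 'cat': 'act'
They match.

Yes


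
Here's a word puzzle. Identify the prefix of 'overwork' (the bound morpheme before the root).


The word 'overwork' = 'over' (prefix) + 'work' (root). The prefix is 'over'.

over


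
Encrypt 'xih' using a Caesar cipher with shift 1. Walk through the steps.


Shift each letter by 1: x -> y, i -> j, h -> i. Result: 'yji'.

yji


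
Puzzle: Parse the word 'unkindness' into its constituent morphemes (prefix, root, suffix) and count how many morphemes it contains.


Step 1: Identify prefix: 'un' (meaning: not/reverse)
Step 2: Identify root: 'kind'
Step 3: Identify suffix(es): 'ness'
Decomposition: un- (prefix: not/reverse) + kind (root) + -ness (suffix: state of)
Total morphemes: 3

3 morphemes (un- (prefix: not/reverse) + kind (root) + -ness (suffix: state of))


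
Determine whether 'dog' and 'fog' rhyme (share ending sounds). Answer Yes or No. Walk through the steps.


Rime (stressed vowel + following sounds) of 'dog': -og = /ɒg/
Rime of 'fog': -og = /ɒg/
/ɒg/ and /ɒg/ are the same ending sound, so the words rhyme.

Yes


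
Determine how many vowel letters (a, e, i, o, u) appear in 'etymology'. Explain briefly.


Vowels in 'etymology': e, o, o = 3 vowels.

3


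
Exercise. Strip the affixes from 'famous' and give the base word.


Remove suffix '-ous' from 'famous' to get root 'fame'.

fame


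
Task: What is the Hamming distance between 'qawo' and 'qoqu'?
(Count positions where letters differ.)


Alignment:
Position 1: 'q' vs 'q' = match
Position 2: 'a' vs 'o' = DIFFER
Position 3: 'w' vs 'q' = DIFFER
Position 4: 'o' vs 'u' = DIFFER
Total differences: 3

3


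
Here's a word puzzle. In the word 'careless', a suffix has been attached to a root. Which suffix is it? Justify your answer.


The word 'careless' = 'care' (root) + '-less' (suffix). The suffix is '-less'.

less


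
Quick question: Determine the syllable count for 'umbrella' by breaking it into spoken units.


Break 'umbrella' into syllables: um-brel-la -> um | brel | la = 3 syllables

3 syllables


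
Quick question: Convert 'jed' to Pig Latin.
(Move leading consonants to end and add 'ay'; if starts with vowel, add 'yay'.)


'jed': move consonant cluster 'j' to end and add 'ay': 'edjay'.

edjay


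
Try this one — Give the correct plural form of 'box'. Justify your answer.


Apply rule: Add -es (sibilant/fricative ending). 'box' becomes 'boxes'.

boxes


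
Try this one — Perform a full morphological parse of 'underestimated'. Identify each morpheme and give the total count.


Step 1: Identify prefix: 'under' (meaning: beneath/insufficient)
Step 2: Identify root: 'estimate'
Step 3: Identify suffix(es): 'ed'
Decomposition: under- (prefix: beneath/insufficient) + estimate (root) + -ed (suffix: past)
Total morphemes: 3

3 morphemes (under- (prefix: beneath/insufficient) + estimate (root) + -ed (suffix: past))


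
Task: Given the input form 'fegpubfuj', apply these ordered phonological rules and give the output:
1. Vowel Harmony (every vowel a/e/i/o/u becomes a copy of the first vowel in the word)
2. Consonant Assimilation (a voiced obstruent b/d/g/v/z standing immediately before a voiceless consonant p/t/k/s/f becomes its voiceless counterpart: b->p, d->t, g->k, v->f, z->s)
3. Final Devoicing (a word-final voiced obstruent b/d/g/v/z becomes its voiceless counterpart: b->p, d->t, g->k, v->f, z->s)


Starting form: 'fegpubfuj'
Rule 1: Vowel Harmony: all vowels become 'e' (matching first vowel). 'fegpubfuj' -> 'fegpebfej'
Rule 2: Consonant Assimilation: voiced obstruent before voiceless consonant becomes voiceless ('gp' -> 'kp', 'bf' -> 'pf'). 'fegpebfej' -> 'fekpepfej'
Rule 3: Final Devoicing: final consonant 'j' is not one of the voiced obstruents b/d/g/v/z. No change.
Final form: 'fekpepfej'

fekpepfej


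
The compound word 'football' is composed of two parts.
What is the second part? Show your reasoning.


Split 'football' into 'foot' + 'ball'. The second part is 'ball'.

ball


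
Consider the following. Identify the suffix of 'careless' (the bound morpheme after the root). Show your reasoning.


The word 'careless' = 'care' (root) + '-less' (suffix). The suffix is '-less'.

less


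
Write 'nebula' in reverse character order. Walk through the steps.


Reverse 'nebula' character by character: 'aluben'.

aluben


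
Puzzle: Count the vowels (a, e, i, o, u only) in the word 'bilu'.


Vowels in 'bilu': i, u = 2 vowels.

2


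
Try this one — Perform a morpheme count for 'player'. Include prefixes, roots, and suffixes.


Decomposition: play (root) + -er (suffix) = 2 morpheme(s)

2 morphemes


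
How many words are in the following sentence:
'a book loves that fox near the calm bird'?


Split into words: a | book | loves | that | fox | near | the | calm | bird = 9 words.

9


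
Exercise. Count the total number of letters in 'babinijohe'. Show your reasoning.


Spell out 'babinijohe' and number each letter: b(1), a(2), b(3), i(4), n(5), i(6), j(7), o(8), h(9), e(10). Total: 10 letters.

10


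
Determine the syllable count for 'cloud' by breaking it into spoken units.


Break 'cloud' into syllables: cloud -> cloud = 1 syllable

1 syllable


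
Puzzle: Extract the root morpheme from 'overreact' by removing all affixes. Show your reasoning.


Remove prefix 'over' from 'overreact' to get root 'react'.

react


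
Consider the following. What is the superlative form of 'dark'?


Apply superlative formation (add -est): 'dark' -> 'darkest'.

darkest


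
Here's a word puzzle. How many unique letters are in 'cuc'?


Unique letters in 'cuc': {c, u} = 2 distinct letters.

2


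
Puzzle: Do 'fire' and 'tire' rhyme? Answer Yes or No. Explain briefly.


Rime (stressed vowel + following sounds) of 'fire': -ire = /aɪər/
Rime of 'tire': -ire = /aɪər/
/aɪər/ and /aɪər/ are the same ending sound, so the words rhyme.

Yes


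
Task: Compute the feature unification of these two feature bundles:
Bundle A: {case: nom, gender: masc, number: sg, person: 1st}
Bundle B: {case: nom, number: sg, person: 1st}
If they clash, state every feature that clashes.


Compare features:
case: A=nom vs B=nom -> unified: nom
gender: A=masc vs B=_ -> unified: masc
number: A=sg vs B=sg -> unified: sg
person: A=1st vs B=1st -> unified: 1st
No clashes found.

Unified: {case: nom, gender: masc, number: sg, person: 1st}


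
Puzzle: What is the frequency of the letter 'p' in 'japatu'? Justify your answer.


Letter 'p' in 'japatu': found at position(s) 3 = 1 occurrence(s).

1


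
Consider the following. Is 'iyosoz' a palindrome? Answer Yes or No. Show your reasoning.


Forward: 'iyosoz'
Reversed: 'zosoyi'
They differ.

No


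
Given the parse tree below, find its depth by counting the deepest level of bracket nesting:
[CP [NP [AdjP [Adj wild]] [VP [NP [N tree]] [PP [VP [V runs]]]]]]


Count bracket nesting levels:
'[' at pos 0: depth = 1
'[' at pos 4: depth = 2
'[' at pos 8: depth = 3
'[' at pos 14: depth = 4
'[' at pos 26: depth = 3
'[' at pos 30: depth = 4
'[' at pos 34: depth = 5
'[' at pos 44: depth = 4
'[' at pos 48: depth = 5
'[' at pos 52: depth = 6
Maximum depth reached: 6

6


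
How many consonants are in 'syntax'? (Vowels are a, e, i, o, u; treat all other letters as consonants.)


Consonants in 'syntax': s, y, n, t, x = 5 consonants.

5


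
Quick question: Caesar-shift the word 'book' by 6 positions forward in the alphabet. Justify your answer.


Shift each letter by 6: b -> h, o -> u, o -> u, k -> q. Result: 'huuq'.

huuq


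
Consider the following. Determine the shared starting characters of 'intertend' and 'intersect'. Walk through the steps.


Compare from the start: 5 characters match: 'inter'. Mismatch at position 6: 't' vs 's'.

inter


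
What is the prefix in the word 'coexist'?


The word 'coexist' = 'co' (prefix) + 'exist' (root). The prefix is 'co'.

co


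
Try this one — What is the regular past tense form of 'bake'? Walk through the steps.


Apply rule: Add -d (word ends in -e). 'bake' becomes 'baked'.

baked


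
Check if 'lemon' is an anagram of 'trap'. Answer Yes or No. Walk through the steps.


Sorted letters of 'lemon': 'elmno'
Sorted letters of 'trap': 'aprt'
They do not match.

No


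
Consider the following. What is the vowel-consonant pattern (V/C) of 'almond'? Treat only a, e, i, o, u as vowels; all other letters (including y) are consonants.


Letter mapping: a = V, l = C, m = C, o = V, n = C, d = C.

VCCVCC


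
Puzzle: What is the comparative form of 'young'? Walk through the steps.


Apply comparative formation (add -er): 'young' -> 'younger'.

younger


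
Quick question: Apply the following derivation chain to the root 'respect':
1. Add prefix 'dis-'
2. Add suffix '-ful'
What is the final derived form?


Step 1: Add prefix 'dis-' to 'respect' = 'disrespect'
Step 2: Add suffix '-ful' to 'disrespect' = 'disrespectful'

disrespectful


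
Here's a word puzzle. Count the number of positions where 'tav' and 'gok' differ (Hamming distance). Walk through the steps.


Alignment:
Position 1: 't' vs 'g' = DIFFER
Position 2: 'a' vs 'o' = DIFFER
Position 3: 'v' vs 'k' = DIFFER
Total differences: 3

3


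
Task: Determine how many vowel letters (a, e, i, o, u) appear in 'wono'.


Vowels in 'wono': o, o = 2 vowels.

2


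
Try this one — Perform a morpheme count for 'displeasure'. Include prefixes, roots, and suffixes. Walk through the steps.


Decomposition: dis- (prefix) + please (root) + -ure (suffix) = 3 morpheme(s)

3 morphemes


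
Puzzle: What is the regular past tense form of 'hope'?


Apply rule: Add -d (word ends in -e). 'hope' becomes 'hoped'.

hoped


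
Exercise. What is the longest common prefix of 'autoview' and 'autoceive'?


Compare from the start: 4 characters match: 'auto'. Mismatch at position 5: 'v' vs 'c'.

auto


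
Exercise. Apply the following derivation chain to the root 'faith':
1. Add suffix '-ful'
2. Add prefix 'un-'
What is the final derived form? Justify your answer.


Step 1: Add suffix '-ful' to 'faith' = 'faithful'
Step 2: Add prefix 'un-' to 'faithful' = 'unfaithful'

unfaithful


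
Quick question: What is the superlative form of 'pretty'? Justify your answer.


Apply superlative formation (consonant + y: change y to i, add -est): 'pretty' -> 'prettiest'.

prettiest


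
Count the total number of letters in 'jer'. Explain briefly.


Spell out 'jer' and number each letter: j(1), e(2), r(3). Total: 3 letters.

3


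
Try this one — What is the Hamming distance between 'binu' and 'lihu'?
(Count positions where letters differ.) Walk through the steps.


Alignment:
Position 1: 'b' vs 'l' = DIFFER
Position 2: 'i' vs 'i' = match
Position 3: 'n' vs 'h' = DIFFER
Position 4: 'u' vs 'u' = match
Total differences: 2

2


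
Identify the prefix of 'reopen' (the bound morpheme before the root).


The word 'reopen' = 're' (prefix) + 'open' (root). The prefix is 're'.

re


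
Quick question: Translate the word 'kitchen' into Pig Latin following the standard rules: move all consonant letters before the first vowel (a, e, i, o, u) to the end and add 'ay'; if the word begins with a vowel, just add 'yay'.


'kitchen': move consonant cluster 'k' to end and add 'ay': 'itchenkay'.

itchenkay


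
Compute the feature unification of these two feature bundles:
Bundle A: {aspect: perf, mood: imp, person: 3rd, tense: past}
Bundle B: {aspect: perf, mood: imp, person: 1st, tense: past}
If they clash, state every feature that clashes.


Compare features:
aspect: A=perf vs B=perf -> unified: perf
mood: A=imp vs B=imp -> unified: imp
person: A=3rd vs B=1st -> CLASH
tense: A=past vs B=past -> unified: past
Clash detected on feature 'person' (3rd vs 1st); unification fails.

CLASH on 'person' (3rd vs 1st)


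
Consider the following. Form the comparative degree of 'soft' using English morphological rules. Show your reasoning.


Apply comparative formation (add -er): 'soft' -> 'softer'.

softer


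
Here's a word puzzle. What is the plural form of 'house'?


Apply rule: Add -s. 'house' becomes 'houses'.

houses


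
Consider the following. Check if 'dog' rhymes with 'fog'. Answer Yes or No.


Rime (stressed vowel + following sounds) of 'dog': -og = /ɒg/
Rime of 'fog': -og = /ɒg/
/ɒg/ and /ɒg/ are the same ending sound, so the words rhyme.

Yes


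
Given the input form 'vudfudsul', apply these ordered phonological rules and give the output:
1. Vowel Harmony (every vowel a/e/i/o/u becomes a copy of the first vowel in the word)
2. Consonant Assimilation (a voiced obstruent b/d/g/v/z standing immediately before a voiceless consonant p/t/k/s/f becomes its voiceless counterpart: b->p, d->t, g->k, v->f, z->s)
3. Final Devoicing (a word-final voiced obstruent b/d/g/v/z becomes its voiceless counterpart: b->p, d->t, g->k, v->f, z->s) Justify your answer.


Starting form: 'vudfudsul'
Rule 1: Vowel Harmony: all vowels already match. No change.
Rule 2: Consonant Assimilation: voiced obstruent before voiceless consonant becomes voiceless ('df' -> 'tf', 'ds' -> 'ts'). 'vudfudsul' -> 'vutfutsul'
Rule 3: Final Devoicing: final consonant 'l' is not one of the voiced obstruents b/d/g/v/z. No change.
Final form: 'vutfutsul'

vutfutsul
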